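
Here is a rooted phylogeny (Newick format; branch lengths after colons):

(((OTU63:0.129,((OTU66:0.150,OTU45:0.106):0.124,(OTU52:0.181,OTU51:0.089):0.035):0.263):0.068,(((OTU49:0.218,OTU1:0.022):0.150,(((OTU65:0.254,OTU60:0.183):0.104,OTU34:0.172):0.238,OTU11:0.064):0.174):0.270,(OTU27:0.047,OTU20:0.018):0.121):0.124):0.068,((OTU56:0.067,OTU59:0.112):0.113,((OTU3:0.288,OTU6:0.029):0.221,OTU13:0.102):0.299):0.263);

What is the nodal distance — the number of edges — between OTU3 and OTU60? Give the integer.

The MRCA of OTU3 and OTU60 is the root of the tree.
From OTU3 up to that node: 4 branches. From OTU60 up to the same node: 7 branches. Total: 4 + 7 = 11.

11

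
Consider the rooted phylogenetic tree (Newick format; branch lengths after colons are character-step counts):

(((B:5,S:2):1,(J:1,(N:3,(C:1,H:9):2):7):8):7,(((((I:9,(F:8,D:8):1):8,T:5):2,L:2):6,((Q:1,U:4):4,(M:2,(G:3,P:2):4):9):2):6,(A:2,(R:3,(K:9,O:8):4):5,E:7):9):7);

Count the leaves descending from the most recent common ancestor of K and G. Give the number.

15

The MRCA of K and G is the node subtending (((((I,(F,D)),T),L),((Q,U),(M,(G,P)))),(A,(R,(K,O)),E)).
That clade contains 15 terminal taxa: A, D, E, F, G, I, K, L, M, O, P, Q, R, T, U.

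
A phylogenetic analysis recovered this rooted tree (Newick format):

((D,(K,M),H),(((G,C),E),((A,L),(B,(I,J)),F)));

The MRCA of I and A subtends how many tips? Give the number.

6

The MRCA of I and A is the node subtending ((A,L),(B,(I,J)),F).
That clade contains 6 terminal taxa: A, B, F, I, J, L.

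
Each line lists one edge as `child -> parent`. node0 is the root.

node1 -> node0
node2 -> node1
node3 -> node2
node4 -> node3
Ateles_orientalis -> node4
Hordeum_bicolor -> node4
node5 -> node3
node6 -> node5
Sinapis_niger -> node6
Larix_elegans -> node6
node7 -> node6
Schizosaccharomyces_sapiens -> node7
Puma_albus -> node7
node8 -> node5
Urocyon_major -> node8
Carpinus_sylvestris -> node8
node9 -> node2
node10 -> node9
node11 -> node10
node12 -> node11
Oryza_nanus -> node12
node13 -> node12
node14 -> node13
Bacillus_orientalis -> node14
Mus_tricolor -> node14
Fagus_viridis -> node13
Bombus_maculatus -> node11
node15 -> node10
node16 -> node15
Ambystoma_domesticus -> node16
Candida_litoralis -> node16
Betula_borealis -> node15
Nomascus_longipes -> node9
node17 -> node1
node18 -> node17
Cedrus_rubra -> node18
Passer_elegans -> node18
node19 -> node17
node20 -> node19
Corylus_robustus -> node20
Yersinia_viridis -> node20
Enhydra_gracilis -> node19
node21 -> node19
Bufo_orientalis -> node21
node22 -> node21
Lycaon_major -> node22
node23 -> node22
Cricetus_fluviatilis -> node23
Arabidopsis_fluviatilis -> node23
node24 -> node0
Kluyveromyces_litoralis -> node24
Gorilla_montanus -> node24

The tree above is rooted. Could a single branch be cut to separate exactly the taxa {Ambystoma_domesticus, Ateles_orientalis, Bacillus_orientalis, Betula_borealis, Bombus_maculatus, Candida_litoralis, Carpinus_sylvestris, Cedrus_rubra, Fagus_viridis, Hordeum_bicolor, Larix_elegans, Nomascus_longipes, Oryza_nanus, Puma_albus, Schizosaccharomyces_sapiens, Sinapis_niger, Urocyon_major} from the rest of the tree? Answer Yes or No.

The MRCA of the listed taxa subtends ((((Ateles_orientalis,Hordeum_bicolor),((Sinapis_niger,Larix_elegans,(Schizosaccharomyces_sapiens,Puma_albus)),(Urocyon_major,Carpinus_sylvestris))),((((Oryza_nanus,((Bacillus_orientalis,Mus_tricolor),Fagus_viridis)),Bombus_maculatus),((Ambystoma_domesticus,Candida_litoralis),Betula_borealis)),Nomascus_longipes)),((Cedrus_rubra,Passer_elegans),((Corylus_robustus,Yersinia_viridis),Enhydra_gracilis,(Bufo_orientalis,(Lycaon_major,(Cricetus_fluviatilis,Arabidopsis_fluviatilis)))))).
That clade also contains Arabidopsis_fluviatilis, Bufo_orientalis, Corylus_robustus, Cricetus_fluviatilis, Enhydra_gracilis, Lycaon_major, Mus_tricolor, Passer_elegans, Yersinia_viridis, which are not in the proposed group, so the group is not monophyletic.

No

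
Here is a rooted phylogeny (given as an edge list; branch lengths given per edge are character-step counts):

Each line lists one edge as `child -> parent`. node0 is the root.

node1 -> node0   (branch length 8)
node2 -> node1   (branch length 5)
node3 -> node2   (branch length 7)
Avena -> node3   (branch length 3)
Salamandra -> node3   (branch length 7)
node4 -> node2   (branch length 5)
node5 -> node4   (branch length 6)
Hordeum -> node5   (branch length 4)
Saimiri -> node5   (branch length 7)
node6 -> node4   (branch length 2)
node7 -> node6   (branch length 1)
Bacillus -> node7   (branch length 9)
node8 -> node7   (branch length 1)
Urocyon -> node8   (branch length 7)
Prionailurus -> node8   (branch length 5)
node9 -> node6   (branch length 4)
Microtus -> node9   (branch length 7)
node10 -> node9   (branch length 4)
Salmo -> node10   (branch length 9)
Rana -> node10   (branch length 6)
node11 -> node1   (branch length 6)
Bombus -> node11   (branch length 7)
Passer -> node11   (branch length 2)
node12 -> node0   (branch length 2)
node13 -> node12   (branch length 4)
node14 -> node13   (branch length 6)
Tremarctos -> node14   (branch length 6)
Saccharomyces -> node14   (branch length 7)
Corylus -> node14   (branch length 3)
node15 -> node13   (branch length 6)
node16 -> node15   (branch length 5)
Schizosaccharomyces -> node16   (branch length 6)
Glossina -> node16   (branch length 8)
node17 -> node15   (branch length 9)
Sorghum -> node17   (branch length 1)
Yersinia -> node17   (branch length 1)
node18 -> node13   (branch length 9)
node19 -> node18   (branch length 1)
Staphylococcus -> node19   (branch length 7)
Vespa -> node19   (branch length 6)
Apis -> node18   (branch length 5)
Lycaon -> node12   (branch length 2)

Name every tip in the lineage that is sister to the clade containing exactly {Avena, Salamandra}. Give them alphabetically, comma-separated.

The clade containing exactly {Avena, Salamandra} attaches to the tree at the node subtending ((Avena,Salamandra),((Hordeum,Saimiri),((Bacillus,(Urocyon,Prionailurus)),(Microtus,(Salmo,Rana))))).
The other lineage descending from that same node — the sister group — is ((Hordeum,Saimiri),((Bacillus,(Urocyon,Prionailurus)),(Microtus,(Salmo,Rana)))); its 8 tips in alphabetical order are the answer.

Bacillus, Hordeum, Microtus, Prionailurus, Rana, Saimiri, Salmo, Urocyon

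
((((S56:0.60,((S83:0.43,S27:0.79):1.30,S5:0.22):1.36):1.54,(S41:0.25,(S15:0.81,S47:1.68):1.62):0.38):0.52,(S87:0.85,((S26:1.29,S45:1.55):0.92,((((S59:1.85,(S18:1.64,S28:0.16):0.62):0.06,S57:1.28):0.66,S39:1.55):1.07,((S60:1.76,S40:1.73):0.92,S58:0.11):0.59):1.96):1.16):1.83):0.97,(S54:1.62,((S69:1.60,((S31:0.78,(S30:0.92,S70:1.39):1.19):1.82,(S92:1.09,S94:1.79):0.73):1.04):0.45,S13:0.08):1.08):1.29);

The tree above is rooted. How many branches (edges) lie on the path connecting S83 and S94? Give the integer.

The MRCA of S83 and S94 is the root of the tree.
From S83 up to that node: 6 branches. From S94 up to the same node: 6 branches. Total: 6 + 6 = 12.

12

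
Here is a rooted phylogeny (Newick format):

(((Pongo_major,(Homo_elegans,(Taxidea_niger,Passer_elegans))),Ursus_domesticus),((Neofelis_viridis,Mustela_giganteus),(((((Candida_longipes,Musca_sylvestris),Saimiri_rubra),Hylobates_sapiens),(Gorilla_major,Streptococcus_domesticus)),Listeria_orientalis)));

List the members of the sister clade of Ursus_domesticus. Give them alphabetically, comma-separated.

Homo_elegans, Passer_elegans, Pongo_major, Taxidea_niger

Ursus_domesticus attaches to the tree at the node subtending ((Pongo_major,(Homo_elegans,(Taxidea_niger,Passer_elegans))),Ursus_domesticus).
The other lineage descending from that same node — the sister group — is (Pongo_major,(Homo_elegans,(Taxidea_niger,Passer_elegans))); its 4 tips in alphabetical order are the answer.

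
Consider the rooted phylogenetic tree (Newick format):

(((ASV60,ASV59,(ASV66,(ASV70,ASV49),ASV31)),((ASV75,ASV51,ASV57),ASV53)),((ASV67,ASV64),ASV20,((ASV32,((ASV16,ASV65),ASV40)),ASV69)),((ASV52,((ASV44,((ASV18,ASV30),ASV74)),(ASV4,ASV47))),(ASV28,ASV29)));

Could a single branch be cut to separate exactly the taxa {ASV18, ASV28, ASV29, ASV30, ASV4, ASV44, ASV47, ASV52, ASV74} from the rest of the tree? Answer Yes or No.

Yes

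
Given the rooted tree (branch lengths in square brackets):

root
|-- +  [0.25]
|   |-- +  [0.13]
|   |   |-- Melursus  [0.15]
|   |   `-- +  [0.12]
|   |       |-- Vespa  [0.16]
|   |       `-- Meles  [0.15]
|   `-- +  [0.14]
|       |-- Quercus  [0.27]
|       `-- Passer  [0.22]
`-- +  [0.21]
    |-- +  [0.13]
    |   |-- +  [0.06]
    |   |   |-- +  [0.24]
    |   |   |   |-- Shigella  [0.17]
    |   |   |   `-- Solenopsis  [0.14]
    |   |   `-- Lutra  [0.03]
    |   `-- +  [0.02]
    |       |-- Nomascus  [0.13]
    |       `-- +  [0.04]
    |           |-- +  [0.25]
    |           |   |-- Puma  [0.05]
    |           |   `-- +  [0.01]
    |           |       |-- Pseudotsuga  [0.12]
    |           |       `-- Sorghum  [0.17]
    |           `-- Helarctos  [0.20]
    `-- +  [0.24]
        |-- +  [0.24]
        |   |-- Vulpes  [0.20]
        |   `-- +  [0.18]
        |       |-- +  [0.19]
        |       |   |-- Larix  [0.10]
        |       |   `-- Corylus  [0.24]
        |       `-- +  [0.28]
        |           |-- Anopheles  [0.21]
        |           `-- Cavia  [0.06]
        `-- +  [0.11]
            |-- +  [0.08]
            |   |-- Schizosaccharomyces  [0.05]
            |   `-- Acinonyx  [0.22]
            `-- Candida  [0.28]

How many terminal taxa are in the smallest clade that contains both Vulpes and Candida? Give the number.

The MRCA of Vulpes and Candida is the node subtending ((Vulpes,((Larix,Corylus),(Anopheles,Cavia))),((Schizosaccharomyces,Acinonyx),Candida)).
That clade contains 8 terminal taxa: Acinonyx, Anopheles, Candida, Cavia, Corylus, Larix, Schizosaccharomyces, Vulpes.

8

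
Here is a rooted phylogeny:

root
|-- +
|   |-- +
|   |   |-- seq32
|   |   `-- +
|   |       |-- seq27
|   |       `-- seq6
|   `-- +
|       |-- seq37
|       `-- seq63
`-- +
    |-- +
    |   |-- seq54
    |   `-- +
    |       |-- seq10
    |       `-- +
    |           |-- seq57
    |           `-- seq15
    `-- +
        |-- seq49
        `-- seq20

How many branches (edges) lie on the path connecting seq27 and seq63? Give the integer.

5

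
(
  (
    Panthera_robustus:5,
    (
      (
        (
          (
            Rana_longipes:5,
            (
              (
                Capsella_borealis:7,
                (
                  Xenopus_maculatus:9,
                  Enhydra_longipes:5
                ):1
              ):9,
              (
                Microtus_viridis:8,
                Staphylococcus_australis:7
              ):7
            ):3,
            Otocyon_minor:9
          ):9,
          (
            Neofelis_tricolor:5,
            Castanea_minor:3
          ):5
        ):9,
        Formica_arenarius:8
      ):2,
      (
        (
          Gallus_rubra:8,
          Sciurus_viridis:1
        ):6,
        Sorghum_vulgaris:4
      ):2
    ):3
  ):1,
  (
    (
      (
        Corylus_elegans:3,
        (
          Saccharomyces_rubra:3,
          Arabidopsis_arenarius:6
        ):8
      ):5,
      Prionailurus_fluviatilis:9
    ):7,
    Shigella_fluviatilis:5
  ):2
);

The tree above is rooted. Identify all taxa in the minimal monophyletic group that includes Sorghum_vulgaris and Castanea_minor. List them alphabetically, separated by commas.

Tracing Sorghum_vulgaris: it sits inside ((Gallus_rubra,Sciurus_viridis),Sorghum_vulgaris).
Tracing Castanea_minor: it sits inside (Neofelis_tricolor,Castanea_minor).
The smallest clade enclosing both is ((((Rana_longipes,((Capsella_borealis,(Xenopus_maculatus,Enhydra_longipes)),(Microtus_viridis,Staphylococcus_australis)),Otocyon_minor),(Neofelis_tricolor,Castanea_minor)),Formica_arenarius),((Gallus_rubra,Sciurus_viridis),Sorghum_vulgaris)); the answer is its 13 terminal taxa in alphabetical order.

Capsella_borealis, Castanea_minor, Enhydra_longipes, Formica_arenarius, Gallus_rubra, Microtus_viridis, Neofelis_tricolor, Otocyon_minor, Rana_longipes, Sciurus_viridis, Sorghum_vulgaris, Staphylococcus_australis, Xenopus_maculatus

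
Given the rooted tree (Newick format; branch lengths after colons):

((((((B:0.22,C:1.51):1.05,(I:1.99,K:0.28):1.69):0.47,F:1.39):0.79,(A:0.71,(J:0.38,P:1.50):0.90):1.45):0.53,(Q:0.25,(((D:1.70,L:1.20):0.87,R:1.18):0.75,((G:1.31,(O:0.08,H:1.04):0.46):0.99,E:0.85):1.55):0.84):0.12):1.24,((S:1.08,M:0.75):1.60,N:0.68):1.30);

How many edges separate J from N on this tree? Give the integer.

7

The MRCA of J and N is the root of the tree.
From J up to that node: 5 branches. From N up to the same node: 2 branches. Total: 5 + 2 = 7.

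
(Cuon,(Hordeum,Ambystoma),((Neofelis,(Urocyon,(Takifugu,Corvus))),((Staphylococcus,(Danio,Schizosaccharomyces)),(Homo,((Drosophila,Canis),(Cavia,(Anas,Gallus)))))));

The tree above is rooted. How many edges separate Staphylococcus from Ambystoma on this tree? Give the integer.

6

The MRCA of Staphylococcus and Ambystoma is the root of the tree.
From Staphylococcus up to that node: 4 branches. From Ambystoma up to the same node: 2 branches. Total: 4 + 2 = 6.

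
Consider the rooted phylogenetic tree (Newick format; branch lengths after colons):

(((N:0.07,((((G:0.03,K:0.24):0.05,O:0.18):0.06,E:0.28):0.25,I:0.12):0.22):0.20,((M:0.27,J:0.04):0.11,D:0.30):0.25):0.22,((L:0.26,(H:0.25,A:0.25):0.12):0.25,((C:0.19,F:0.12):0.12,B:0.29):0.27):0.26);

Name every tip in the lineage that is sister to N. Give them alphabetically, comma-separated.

E, G, I, K, O

N attaches to the tree at the node subtending (N,((((G,K),O),E),I)).
The other lineage descending from that same node — the sister group — is ((((G,K),O),E),I); its 5 tips in alphabetical order are the answer.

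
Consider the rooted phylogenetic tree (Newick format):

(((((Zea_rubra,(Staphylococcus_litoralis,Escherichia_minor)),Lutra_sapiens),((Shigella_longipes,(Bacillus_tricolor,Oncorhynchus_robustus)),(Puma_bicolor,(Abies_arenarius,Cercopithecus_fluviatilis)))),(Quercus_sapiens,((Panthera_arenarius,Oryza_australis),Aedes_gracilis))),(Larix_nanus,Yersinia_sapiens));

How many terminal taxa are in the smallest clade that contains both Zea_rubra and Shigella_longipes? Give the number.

10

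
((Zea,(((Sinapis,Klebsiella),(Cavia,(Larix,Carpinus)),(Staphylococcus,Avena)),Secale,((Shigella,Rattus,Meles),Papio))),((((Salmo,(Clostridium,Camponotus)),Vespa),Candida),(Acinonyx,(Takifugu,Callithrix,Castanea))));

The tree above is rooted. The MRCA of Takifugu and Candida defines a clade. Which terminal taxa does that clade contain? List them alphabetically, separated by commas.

Tracing Takifugu: it sits inside (Takifugu,Callithrix,Castanea).
Tracing Candida: it sits inside (((Salmo,(Clostridium,Camponotus)),Vespa),Candida).
The smallest clade enclosing both is ((((Salmo,(Clostridium,Camponotus)),Vespa),Candida),(Acinonyx,(Takifugu,Callithrix,Castanea))); the answer is its 9 terminal taxa in alphabetical order.

Acinonyx, Callithrix, Camponotus, Candida, Castanea, Clostridium, Salmo, Takifugu, Vespa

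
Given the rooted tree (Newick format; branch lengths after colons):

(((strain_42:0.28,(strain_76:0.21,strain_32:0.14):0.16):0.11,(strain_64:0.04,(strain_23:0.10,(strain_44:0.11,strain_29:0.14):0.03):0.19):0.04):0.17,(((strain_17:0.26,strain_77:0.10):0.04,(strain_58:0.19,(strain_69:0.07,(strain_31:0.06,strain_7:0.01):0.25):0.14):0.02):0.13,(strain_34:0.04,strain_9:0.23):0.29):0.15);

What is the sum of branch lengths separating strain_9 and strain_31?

1.12

The path runs strain_9 → … → MRCA → … → strain_31; the MRCA is the node subtending (((strain_17,strain_77),(strain_58,(strain_69,(strain_31,strain_7)))),(strain_34,strain_9)).
Branch lengths along that path: 0.23 + 0.29 + 0.13 + 0.02 + 0.14 + 0.25 + 0.06 = 1.12.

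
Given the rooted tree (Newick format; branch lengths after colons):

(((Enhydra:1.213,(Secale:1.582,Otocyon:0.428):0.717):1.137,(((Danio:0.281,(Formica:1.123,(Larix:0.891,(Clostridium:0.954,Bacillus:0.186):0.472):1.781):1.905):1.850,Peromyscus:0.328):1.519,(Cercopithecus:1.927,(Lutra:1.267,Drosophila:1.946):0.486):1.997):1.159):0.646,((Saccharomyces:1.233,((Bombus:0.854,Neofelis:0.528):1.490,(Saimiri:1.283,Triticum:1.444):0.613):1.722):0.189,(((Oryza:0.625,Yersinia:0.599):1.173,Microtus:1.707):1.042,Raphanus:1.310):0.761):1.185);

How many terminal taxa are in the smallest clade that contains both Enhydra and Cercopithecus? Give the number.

12

The MRCA of Enhydra and Cercopithecus is the node subtending ((Enhydra,(Secale,Otocyon)),(((Danio,(Formica,(Larix,(Clostridium,Bacillus)))),Peromyscus),(Cercopithecus,(Lutra,Drosophila)))).
That clade contains 12 terminal taxa: Bacillus, Cercopithecus, Clostridium, Danio, Drosophila, Enhydra, Formica, Larix, Lutra, Otocyon, Peromyscus, Secale.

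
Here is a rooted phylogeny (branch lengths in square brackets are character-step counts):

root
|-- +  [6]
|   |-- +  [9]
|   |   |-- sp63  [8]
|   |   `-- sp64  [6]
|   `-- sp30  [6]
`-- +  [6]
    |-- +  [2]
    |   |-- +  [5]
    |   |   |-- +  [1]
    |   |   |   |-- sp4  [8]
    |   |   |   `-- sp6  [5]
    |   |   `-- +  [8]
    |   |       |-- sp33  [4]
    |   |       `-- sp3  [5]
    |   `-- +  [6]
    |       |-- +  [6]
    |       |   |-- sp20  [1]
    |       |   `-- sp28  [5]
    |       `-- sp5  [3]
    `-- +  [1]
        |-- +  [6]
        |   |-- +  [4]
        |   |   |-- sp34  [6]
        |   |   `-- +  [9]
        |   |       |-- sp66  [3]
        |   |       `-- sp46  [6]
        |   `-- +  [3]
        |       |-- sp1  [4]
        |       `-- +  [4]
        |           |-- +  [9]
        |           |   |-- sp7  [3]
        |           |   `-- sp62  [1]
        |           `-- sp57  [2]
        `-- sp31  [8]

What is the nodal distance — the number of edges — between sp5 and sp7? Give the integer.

9

The MRCA of sp5 and sp7 is the node subtending ((((sp4,sp6),(sp33,sp3)),((sp20,sp28),sp5)),(((sp34,(sp66,sp46)),(sp1,((sp7,sp62),sp57))),sp31)).
From sp5 up to that node: 3 branches. From sp7 up to the same node: 6 branches. Total: 3 + 6 = 9.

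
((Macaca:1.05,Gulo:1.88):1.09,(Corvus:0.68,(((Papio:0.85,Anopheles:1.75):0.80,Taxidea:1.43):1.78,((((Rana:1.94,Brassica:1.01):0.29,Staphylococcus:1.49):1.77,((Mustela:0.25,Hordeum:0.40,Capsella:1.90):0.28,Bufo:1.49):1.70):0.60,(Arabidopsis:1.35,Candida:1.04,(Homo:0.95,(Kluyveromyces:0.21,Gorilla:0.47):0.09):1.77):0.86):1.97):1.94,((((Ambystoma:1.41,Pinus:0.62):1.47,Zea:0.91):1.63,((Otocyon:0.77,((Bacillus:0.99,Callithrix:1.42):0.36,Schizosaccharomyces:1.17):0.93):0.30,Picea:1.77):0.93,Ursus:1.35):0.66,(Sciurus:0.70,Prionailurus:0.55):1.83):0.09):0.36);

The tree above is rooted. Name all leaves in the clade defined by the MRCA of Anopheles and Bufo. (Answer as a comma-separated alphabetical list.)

Tracing Anopheles: it sits inside (Papio,Anopheles).
Tracing Bufo: it sits inside ((Mustela,Hordeum,Capsella),Bufo).
The smallest clade enclosing both is (((Papio,Anopheles),Taxidea),((((Rana,Brassica),Staphylococcus),((Mustela,Hordeum,Capsella),Bufo)),(Arabidopsis,Candida,(Homo,(Kluyveromyces,Gorilla))))); the answer is its 15 terminal taxa in alphabetical order.

Anopheles, Arabidopsis, Brassica, Bufo, Candida, Capsella, Gorilla, Homo, Hordeum, Kluyveromyces, Mustela, Papio, Rana, Staphylococcus, Taxidea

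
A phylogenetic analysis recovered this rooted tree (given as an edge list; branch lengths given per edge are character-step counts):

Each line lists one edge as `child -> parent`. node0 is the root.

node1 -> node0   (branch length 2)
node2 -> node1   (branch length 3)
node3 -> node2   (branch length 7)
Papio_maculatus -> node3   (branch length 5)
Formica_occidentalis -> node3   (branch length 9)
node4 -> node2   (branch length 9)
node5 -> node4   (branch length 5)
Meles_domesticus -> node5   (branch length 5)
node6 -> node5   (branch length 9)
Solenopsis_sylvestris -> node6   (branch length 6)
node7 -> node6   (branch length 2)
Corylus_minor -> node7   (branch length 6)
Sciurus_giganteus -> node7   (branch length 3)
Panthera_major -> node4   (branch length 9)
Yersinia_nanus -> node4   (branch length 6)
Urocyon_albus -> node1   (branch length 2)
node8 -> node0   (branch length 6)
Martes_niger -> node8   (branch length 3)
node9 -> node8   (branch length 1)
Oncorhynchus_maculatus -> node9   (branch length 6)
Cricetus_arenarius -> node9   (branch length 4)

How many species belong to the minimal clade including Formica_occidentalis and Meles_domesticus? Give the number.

8

The MRCA of Formica_occidentalis and Meles_domesticus is the node subtending ((Papio_maculatus,Formica_occidentalis),((Meles_domesticus,(Solenopsis_sylvestris,(Corylus_minor,Sciurus_giganteus))),Panthera_major,Yersinia_nanus)).
That clade contains 8 terminal taxa: Corylus_minor, Formica_occidentalis, Meles_domesticus, Panthera_major, Papio_maculatus, Sciurus_giganteus, Solenopsis_sylvestris, Yersinia_nanus.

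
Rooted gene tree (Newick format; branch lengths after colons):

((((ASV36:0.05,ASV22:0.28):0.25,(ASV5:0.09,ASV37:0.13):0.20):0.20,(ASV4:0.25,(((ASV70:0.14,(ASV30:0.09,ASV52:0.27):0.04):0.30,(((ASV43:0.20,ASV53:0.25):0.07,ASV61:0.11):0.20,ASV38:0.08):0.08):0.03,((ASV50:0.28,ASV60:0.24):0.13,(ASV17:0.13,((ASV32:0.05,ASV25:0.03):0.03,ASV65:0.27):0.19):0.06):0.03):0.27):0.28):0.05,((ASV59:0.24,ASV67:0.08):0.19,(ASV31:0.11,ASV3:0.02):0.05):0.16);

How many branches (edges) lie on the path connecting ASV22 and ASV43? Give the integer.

The MRCA of ASV22 and ASV43 is the node subtending (((ASV36,ASV22),(ASV5,ASV37)),(ASV4,(((ASV70,(ASV30,ASV52)),(((ASV43,ASV53),ASV61),ASV38)),((ASV50,ASV60),(ASV17,((ASV32,ASV25),ASV65)))))).
From ASV22 up to that node: 3 branches. From ASV43 up to the same node: 7 branches. Total: 3 + 7 = 10.

10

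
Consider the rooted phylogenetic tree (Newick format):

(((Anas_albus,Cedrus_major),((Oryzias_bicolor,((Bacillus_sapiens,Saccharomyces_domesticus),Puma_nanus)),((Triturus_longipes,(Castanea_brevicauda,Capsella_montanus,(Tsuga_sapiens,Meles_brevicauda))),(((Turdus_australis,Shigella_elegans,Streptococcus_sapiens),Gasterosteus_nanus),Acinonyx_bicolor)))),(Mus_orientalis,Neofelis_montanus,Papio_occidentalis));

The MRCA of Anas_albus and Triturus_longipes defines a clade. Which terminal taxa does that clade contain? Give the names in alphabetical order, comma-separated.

Tracing Anas_albus: it sits inside (Anas_albus,Cedrus_major).
Tracing Triturus_longipes: it sits inside (Triturus_longipes,(Castanea_brevicauda,Capsella_montanus,(Tsuga_sapiens,Meles_brevicauda))).
The smallest clade enclosing both is ((Anas_albus,Cedrus_major),((Oryzias_bicolor,((Bacillus_sapiens,Saccharomyces_domesticus),Puma_nanus)),((Triturus_longipes,(Castanea_brevicauda,Capsella_montanus,(Tsuga_sapiens,Meles_brevicauda))),(((Turdus_australis,Shigella_elegans,Streptococcus_sapiens),Gasterosteus_nanus),Acinonyx_bicolor)))); the answer is its 16 terminal taxa in alphabetical order.

Acinonyx_bicolor, Anas_albus, Bacillus_sapiens, Capsella_montanus, Castanea_brevicauda, Cedrus_major, Gasterosteus_nanus, Meles_brevicauda, Oryzias_bicolor, Puma_nanus, Saccharomyces_domesticus, Shigella_elegans, Streptococcus_sapiens, Triturus_longipes, Tsuga_sapiens, Turdus_australis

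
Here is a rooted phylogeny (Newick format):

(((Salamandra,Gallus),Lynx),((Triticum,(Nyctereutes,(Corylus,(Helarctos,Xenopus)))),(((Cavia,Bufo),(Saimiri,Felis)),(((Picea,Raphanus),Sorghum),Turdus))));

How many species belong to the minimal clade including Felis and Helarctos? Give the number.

13

The MRCA of Felis and Helarctos is the node subtending ((Triticum,(Nyctereutes,(Corylus,(Helarctos,Xenopus)))),(((Cavia,Bufo),(Saimiri,Felis)),(((Picea,Raphanus),Sorghum),Turdus))).
That clade contains 13 terminal taxa: Bufo, Cavia, Corylus, Felis, Helarctos, Nyctereutes, Picea, Raphanus, Saimiri, Sorghum, Triticum, Turdus, Xenopus.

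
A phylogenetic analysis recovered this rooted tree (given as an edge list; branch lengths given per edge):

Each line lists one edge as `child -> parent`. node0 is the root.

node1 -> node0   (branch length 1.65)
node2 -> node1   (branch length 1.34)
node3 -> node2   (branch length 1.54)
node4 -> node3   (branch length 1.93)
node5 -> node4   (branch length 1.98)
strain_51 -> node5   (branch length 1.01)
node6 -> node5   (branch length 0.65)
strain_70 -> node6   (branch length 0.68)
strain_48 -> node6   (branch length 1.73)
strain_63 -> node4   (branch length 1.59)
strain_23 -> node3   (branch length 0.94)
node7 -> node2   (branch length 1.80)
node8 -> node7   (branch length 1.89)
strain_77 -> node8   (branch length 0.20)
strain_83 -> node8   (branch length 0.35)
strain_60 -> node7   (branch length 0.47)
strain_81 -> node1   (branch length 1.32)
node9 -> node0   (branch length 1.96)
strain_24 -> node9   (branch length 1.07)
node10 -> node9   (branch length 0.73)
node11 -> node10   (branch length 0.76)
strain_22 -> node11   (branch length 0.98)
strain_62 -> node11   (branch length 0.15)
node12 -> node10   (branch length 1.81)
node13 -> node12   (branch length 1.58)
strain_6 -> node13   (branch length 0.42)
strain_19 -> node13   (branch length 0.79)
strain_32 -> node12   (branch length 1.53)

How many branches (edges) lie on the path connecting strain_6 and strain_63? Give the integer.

10

The MRCA of strain_6 and strain_63 is the root of the tree.
From strain_6 up to that node: 5 branches. From strain_63 up to the same node: 5 branches. Total: 5 + 5 = 10.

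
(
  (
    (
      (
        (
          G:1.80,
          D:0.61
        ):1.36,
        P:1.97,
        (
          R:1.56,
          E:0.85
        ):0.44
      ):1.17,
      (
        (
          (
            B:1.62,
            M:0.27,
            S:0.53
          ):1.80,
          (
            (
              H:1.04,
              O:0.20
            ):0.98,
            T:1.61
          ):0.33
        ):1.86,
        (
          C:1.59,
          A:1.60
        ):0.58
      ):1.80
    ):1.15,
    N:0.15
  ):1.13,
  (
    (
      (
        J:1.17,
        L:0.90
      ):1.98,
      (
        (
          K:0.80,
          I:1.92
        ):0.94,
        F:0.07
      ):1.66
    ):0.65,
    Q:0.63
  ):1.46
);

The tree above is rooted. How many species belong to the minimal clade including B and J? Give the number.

The MRCA of B and J is the root, so the clade is the entire tree.
That clade contains 20 terminal taxa: A, B, C, D, E, F, G, H, I, J, K, L, M, N, O, P, Q, R, S, T.

20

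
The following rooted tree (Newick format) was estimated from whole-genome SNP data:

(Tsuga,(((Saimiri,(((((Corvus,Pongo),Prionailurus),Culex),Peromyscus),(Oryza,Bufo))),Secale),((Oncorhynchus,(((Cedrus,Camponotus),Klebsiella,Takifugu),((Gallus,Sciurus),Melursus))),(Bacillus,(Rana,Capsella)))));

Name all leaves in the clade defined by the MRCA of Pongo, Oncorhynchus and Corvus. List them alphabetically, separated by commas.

Bacillus, Bufo, Camponotus, Capsella, Cedrus, Corvus, Culex, Gallus, Klebsiella, Melursus, Oncorhynchus, Oryza, Peromyscus, Pongo, Prionailurus, Rana, Saimiri, Sciurus, Secale, Takifugu

Tracing Pongo: it sits inside (Corvus,Pongo).
Tracing Oncorhynchus: it sits inside (Oncorhynchus,(((Cedrus,Camponotus),Klebsiella,Takifugu),((Gallus,Sciurus),Melursus))).
Tracing Corvus: it sits inside (Corvus,Pongo).
The smallest clade enclosing all 3 is (((Saimiri,(((((Corvus,Pongo),Prionailurus),Culex),Peromyscus),(Oryza,Bufo))),Secale),((Oncorhynchus,(((Cedrus,Camponotus),Klebsiella,Takifugu),((Gallus,Sciurus),Melursus))),(Bacillus,(Rana,Capsella)))); the answer is its 20 terminal taxa in alphabetical order.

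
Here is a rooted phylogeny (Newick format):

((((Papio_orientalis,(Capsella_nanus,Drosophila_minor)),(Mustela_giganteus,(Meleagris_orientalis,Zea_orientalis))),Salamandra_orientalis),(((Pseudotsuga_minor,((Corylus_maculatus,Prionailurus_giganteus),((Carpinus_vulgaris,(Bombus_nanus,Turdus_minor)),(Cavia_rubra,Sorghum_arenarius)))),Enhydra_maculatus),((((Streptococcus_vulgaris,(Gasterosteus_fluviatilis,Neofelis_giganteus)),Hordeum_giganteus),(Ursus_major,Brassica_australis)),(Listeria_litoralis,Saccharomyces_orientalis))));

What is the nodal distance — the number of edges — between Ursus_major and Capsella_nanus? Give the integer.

The MRCA of Ursus_major and Capsella_nanus is the root of the tree.
From Ursus_major up to that node: 5 branches. From Capsella_nanus up to the same node: 5 branches. Total: 5 + 5 = 10.

10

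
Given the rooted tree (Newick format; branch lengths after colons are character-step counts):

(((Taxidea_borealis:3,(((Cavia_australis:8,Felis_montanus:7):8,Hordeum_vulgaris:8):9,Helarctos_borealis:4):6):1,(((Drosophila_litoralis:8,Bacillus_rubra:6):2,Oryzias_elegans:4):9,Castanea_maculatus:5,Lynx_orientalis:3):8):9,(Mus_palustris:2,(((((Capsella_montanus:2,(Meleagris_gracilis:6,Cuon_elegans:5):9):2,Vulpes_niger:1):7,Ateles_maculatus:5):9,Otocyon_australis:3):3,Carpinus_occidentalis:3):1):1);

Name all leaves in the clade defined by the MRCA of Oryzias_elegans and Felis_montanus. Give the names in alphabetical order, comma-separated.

Bacillus_rubra, Castanea_maculatus, Cavia_australis, Drosophila_litoralis, Felis_montanus, Helarctos_borealis, Hordeum_vulgaris, Lynx_orientalis, Oryzias_elegans, Taxidea_borealis

Tracing Oryzias_elegans: it sits inside ((Drosophila_litoralis,Bacillus_rubra),Oryzias_elegans).
Tracing Felis_montanus: it sits inside (Cavia_australis,Felis_montanus).
The smallest clade enclosing both is ((Taxidea_borealis,(((Cavia_australis,Felis_montanus),Hordeum_vulgaris),Helarctos_borealis)),(((Drosophila_litoralis,Bacillus_rubra),Oryzias_elegans),Castanea_maculatus,Lynx_orientalis)); the answer is its 10 terminal taxa in alphabetical order.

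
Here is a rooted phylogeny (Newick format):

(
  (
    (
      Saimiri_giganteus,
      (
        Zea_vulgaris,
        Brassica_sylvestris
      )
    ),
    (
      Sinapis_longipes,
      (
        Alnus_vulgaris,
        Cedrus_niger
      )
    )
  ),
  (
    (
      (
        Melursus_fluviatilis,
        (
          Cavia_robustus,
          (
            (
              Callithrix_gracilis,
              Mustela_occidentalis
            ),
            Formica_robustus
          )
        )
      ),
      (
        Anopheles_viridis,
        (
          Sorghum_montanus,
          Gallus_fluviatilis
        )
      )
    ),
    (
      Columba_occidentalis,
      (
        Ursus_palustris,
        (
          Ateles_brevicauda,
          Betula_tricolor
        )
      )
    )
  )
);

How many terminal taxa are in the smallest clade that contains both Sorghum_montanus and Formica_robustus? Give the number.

The MRCA of Sorghum_montanus and Formica_robustus is the node subtending ((Melursus_fluviatilis,(Cavia_robustus,((Callithrix_gracilis,Mustela_occidentalis),Formica_robustus))),(Anopheles_viridis,(Sorghum_montanus,Gallus_fluviatilis))).
That clade contains 8 terminal taxa: Anopheles_viridis, Callithrix_gracilis, Cavia_robustus, Formica_robustus, Gallus_fluviatilis, Melursus_fluviatilis, Mustela_occidentalis, Sorghum_montanus.

8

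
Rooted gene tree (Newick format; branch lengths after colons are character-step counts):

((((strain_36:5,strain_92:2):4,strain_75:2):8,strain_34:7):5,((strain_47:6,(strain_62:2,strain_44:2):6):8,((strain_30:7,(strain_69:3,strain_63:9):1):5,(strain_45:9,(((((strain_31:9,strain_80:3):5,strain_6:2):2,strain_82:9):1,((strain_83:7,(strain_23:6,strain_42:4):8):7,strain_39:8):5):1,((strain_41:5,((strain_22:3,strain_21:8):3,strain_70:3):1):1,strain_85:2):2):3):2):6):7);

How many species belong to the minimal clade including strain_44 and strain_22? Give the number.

The MRCA of strain_44 and strain_22 is the node subtending ((strain_47,(strain_62,strain_44)),((strain_30,(strain_69,strain_63)),(strain_45,(((((strain_31,strain_80),strain_6),strain_82),((strain_83,(strain_23,strain_42)),strain_39)),((strain_41,((strain_22,strain_21),strain_70)),strain_85))))).
That clade contains 20 terminal taxa: strain_21, strain_22, strain_23, strain_30, strain_31, strain_39, strain_41, strain_42, strain_44, strain_45, strain_47, strain_6, strain_62, strain_63, strain_69, strain_70, strain_80, strain_82, strain_83, strain_85.

20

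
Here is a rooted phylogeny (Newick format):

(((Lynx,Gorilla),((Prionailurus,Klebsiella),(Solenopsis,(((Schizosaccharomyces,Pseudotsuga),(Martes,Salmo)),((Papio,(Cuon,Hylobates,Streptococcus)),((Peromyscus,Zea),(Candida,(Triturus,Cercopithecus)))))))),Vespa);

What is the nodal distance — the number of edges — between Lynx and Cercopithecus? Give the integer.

10

The MRCA of Lynx and Cercopithecus is the node subtending ((Lynx,Gorilla),((Prionailurus,Klebsiella),(Solenopsis,(((Schizosaccharomyces,Pseudotsuga),(Martes,Salmo)),((Papio,(Cuon,Hylobates,Streptococcus)),((Peromyscus,Zea),(Candida,(Triturus,Cercopithecus)))))))).
From Lynx up to that node: 2 branches. From Cercopithecus up to the same node: 8 branches. Total: 2 + 8 = 10.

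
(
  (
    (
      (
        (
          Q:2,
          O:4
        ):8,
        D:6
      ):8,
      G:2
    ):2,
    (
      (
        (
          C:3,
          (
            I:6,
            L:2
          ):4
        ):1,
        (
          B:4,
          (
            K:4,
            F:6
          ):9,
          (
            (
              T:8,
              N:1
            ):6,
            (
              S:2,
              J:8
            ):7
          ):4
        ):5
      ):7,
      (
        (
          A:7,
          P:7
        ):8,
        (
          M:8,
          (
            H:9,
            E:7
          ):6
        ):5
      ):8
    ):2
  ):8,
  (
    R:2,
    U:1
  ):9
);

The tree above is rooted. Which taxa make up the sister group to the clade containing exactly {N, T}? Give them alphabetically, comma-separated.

J, S

The clade containing exactly {N, T} attaches to the tree at the node subtending ((T,N),(S,J)).
The other lineage descending from that same node — the sister group — is (S,J); its 2 tips in alphabetical order are the answer.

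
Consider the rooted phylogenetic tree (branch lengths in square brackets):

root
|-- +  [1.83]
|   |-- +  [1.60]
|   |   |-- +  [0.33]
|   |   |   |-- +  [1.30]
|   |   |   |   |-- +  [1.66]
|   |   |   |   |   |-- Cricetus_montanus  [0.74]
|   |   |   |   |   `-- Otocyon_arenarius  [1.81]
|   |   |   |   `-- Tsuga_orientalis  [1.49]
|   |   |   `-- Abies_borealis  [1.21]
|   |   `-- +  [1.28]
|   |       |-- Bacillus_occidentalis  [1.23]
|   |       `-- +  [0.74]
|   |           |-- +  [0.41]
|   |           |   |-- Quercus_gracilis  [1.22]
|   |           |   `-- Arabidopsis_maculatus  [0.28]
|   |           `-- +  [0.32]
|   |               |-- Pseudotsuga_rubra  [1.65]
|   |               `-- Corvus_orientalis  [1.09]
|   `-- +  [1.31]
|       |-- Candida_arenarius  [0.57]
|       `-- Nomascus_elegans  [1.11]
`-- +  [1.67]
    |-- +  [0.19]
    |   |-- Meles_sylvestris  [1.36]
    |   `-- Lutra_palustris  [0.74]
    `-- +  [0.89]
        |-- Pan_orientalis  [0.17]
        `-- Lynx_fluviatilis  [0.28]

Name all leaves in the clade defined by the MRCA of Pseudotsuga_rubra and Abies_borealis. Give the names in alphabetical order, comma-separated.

Tracing Pseudotsuga_rubra: it sits inside (Pseudotsuga_rubra,Corvus_orientalis).
Tracing Abies_borealis: it sits inside (((Cricetus_montanus,Otocyon_arenarius),Tsuga_orientalis),Abies_borealis).
The smallest clade enclosing both is ((((Cricetus_montanus,Otocyon_arenarius),Tsuga_orientalis),Abies_borealis),(Bacillus_occidentalis,((Quercus_gracilis,Arabidopsis_maculatus),(Pseudotsuga_rubra,Corvus_orientalis)))); the answer is its 9 terminal taxa in alphabetical order.

Abies_borealis, Arabidopsis_maculatus, Bacillus_occidentalis, Corvus_orientalis, Cricetus_montanus, Otocyon_arenarius, Pseudotsuga_rubra, Quercus_gracilis, Tsuga_orientalis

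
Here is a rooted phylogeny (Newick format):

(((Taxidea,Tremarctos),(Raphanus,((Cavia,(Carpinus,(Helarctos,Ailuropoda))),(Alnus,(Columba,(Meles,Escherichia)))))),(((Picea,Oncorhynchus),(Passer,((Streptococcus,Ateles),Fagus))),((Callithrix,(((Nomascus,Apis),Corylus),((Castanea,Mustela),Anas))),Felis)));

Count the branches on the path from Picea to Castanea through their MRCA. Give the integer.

9

The MRCA of Picea and Castanea is the node subtending (((Picea,Oncorhynchus),(Passer,((Streptococcus,Ateles),Fagus))),((Callithrix,(((Nomascus,Apis),Corylus),((Castanea,Mustela),Anas))),Felis)).
From Picea up to that node: 3 branches. From Castanea up to the same node: 6 branches. Total: 3 + 6 = 9.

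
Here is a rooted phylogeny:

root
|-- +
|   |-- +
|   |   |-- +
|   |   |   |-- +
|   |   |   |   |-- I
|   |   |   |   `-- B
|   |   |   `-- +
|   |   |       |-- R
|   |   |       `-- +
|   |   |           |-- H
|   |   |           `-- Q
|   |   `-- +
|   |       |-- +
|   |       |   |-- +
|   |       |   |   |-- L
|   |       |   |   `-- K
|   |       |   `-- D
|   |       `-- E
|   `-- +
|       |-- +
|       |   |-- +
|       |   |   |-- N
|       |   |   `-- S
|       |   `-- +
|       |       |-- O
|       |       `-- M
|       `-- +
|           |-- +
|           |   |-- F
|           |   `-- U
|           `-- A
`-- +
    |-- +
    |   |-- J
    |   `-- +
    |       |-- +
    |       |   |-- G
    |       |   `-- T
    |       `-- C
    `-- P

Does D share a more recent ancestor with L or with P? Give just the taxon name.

The MRCA of D and L subtends ((L,K),D) (3 taxa).
The MRCA of D and P is the root, subtending the entire tree (21 taxa).
The first is nested inside the second, so D shares a more recent common ancestor with L.

L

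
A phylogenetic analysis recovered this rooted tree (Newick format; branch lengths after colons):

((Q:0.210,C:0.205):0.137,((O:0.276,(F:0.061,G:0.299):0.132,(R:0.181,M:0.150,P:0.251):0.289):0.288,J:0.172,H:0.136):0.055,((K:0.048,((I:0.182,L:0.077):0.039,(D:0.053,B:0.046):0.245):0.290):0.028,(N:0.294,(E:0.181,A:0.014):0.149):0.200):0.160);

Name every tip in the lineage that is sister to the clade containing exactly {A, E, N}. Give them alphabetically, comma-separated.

B, D, I, K, L

The clade containing exactly {A, E, N} attaches to the tree at the node subtending ((K,((I,L),(D,B))),(N,(E,A))).
The other lineage descending from that same node — the sister group — is (K,((I,L),(D,B))); its 5 tips in alphabetical order are the answer.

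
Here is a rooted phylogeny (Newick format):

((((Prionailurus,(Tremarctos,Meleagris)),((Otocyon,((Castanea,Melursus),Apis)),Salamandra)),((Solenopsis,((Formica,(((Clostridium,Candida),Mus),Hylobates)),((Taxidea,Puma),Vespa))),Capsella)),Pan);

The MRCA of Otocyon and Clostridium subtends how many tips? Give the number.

18

The MRCA of Otocyon and Clostridium is the node subtending (((Prionailurus,(Tremarctos,Meleagris)),((Otocyon,((Castanea,Melursus),Apis)),Salamandra)),((Solenopsis,((Formica,(((Clostridium,Candida),Mus),Hylobates)),((Taxidea,Puma),Vespa))),Capsella)).
That clade contains 18 terminal taxa: Apis, Candida, Capsella, Castanea, Clostridium, Formica, Hylobates, Meleagris, Melursus, Mus, Otocyon, Prionailurus, Puma, Salamandra, Solenopsis, Taxidea, Tremarctos, Vespa.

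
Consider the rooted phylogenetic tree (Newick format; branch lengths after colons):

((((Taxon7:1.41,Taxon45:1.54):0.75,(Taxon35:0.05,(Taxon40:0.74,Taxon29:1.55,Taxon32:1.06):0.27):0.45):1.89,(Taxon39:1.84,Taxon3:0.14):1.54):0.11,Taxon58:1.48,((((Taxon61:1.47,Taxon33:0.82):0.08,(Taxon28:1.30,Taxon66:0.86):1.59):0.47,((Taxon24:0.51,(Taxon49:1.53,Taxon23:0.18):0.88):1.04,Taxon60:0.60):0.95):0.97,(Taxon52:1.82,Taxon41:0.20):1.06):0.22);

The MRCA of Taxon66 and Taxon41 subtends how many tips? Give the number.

The MRCA of Taxon66 and Taxon41 is the node subtending ((((Taxon61,Taxon33),(Taxon28,Taxon66)),((Taxon24,(Taxon49,Taxon23)),Taxon60)),(Taxon52,Taxon41)).
That clade contains 10 terminal taxa: Taxon23, Taxon24, Taxon28, Taxon33, Taxon41, Taxon49, Taxon52, Taxon60, Taxon61, Taxon66.

10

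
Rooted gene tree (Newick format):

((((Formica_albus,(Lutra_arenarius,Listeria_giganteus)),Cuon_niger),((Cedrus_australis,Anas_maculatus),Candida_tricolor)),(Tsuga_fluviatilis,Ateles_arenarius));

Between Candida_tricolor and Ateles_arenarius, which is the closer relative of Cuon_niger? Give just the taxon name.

Candida_tricolor

The MRCA of Cuon_niger and Candida_tricolor subtends (((Formica_albus,(Lutra_arenarius,Listeria_giganteus)),Cuon_niger),((Cedrus_australis,Anas_maculatus),Candida_tricolor)) (7 taxa).
The MRCA of Cuon_niger and Ateles_arenarius is the root, subtending the entire tree (9 taxa).
The first is nested inside the second, so Cuon_niger shares a more recent common ancestor with Candida_tricolor.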